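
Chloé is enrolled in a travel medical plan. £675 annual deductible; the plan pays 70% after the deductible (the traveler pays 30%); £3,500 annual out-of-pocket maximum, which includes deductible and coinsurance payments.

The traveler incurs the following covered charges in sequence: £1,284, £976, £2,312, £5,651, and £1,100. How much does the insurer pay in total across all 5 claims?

£7,823

#1 (£1,284): £675 finishes the deductible; £609 goes to coinsurance; traveler's 30% is £182.70. Traveler pays £857.70; OOP now £857.70. Insurer: £1,284 − £857.70 = £426.30.
#2 (£976): deductible met; 30% of £976 = £292.80. Traveler owes £292.80 (running OOP £1,150.50). Plan pays £976 − £292.80 = £683.20.
#3 (£2,312): deductible already satisfied, so traveler's share is 30% × £2,312 = £693.60. Cost to traveler: £693.60. OOP to date £1,844.10. Insurer: £2,312 − £693.60 = £1,618.40.
#4 (£5,651): deductible met; 30% of £5,651 = £1,695.30. OOP would hit £3,539.40 > £3,500, so the cap limits the traveler to £3,500 − £1,844.10 = £1,655.90. Insurer: £5,651 − £1,655.90 = £3,995.10.
#5 (£1,100): deductible met; 30% of £1,100 = £330. That would push OOP to £3,830, over the £3,500 cap, so traveler pays £3,500 − £3,500 = £0. Insurer: £1,100 − £0 = £1,100.
Insurer total: £426.30 + £683.20 + £1,618.40 + £3,995.10 + £1,100 = £7,823.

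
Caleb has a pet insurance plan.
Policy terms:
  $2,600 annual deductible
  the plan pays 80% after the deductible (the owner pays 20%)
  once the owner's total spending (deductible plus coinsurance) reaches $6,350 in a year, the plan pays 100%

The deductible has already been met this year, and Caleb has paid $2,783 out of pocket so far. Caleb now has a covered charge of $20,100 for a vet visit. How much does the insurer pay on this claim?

$16,533

With the deductible met, the entire $20,100 is subject to coinsurance.
Coinsurance: $20,100 × 20% = $4,020.
Adding $4,020 to the $2,783 already spent would give $6,803, which exceeds the $6,350 cap; the owner pays just $6,350 − $2,783 = $3,567.
The plan picks up $20,100 − $3,567 = $16,533.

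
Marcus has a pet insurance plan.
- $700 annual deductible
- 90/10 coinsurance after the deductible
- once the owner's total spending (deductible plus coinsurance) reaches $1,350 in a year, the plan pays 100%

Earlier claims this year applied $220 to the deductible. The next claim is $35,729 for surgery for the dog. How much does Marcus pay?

$220 of the $700 deductible is already met, leaving $480.
After the $480 deductible portion, $35,729 − $480 = $35,249 is subject to coinsurance.
Owner's 10% share of $35,249 is $3,524.90.
Owner responsibility before any cap: $480 + $3,524.90 = $4,004.90.
That would bring total out-of-pocket to $4,224.90, past the $1,350 cap. The owner is capped at $1,350 − $220 = $1,130 on this claim.

$1,130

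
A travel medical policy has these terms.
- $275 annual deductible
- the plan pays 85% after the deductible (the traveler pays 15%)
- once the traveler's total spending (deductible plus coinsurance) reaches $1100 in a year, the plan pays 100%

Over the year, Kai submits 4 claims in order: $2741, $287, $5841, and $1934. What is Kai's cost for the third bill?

Bill 1, $2741: deductible takes $275, $2466 remains; 15% of $2466 = $369.90. Traveler owes $644.90 (running OOP $644.90).
Bill 2, $287: deductible met; 15% of $287 = $43.05. Cost to traveler: $43.05. OOP to date $687.95.
Bill 3, $5841: deductible met; 15% of $5841 = $876.15. Adding that to $687.95 gives $1564.10, past the $1100 cap; traveler pays only $1100 − $687.95 = $412.05.

$412.05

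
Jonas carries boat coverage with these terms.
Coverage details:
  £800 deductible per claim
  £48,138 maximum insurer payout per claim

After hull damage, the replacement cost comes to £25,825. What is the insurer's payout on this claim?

£25,025

After the deductible, £25,825 − £800 = £25,025 remains.
£25,025 is within the £48,138 limit, so the insurer pays £25,025.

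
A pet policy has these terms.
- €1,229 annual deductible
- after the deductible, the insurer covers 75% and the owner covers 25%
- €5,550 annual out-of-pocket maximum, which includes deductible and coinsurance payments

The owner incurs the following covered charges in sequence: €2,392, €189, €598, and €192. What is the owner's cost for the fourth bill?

Bill 1, €2,392: €1,229 finishes the deductible; €1,163 goes to coinsurance; coinsurance €1,163 × 25% = €290.75. Owner owes €1,519.75 (running OOP €1,519.75).
Bill 2, €189: 25% coinsurance on €189 = €47.25. Owner owes €47.25 (running OOP €1,567).
Bill 3, €598: 25% coinsurance on €598 = €149.50. Owner pays €149.50; OOP now €1,716.50.
Bill 4, €192: deductible met; 25% of €192 = €48. Owner pays €48; OOP now €1,764.50.

€48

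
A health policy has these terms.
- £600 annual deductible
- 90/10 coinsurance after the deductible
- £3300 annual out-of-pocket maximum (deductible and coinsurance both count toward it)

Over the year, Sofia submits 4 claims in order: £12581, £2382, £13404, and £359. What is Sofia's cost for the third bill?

Claim 1 (£12581): £600 finishes the deductible; £11981 goes to coinsurance; coinsurance £11981 × 10% = £1198.10. Patient owes £1798.10 (running OOP £1798.10).
Claim 2 (£2382): 10% coinsurance on £2382 = £238.20. Patient pays £238.20; OOP now £2036.30.
Claim 3 (£13404): deductible met; 10% of £13404 = £1340.40. That would push OOP to £3376.70, over the £3300 cap, so patient pays £3300 − £2036.30 = £1263.70.

£1263.70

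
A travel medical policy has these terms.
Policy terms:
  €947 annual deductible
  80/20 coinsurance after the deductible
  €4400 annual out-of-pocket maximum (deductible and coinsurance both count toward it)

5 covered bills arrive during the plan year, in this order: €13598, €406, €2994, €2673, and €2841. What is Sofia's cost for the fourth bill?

€242.80

#1 (€13598): €947 to deductible, leaving €12651; traveler's 20% is €2530.20. Cost to traveler: €3477.20. OOP to date €3477.20.
#2 (€406): deductible already satisfied, so traveler's share is 20% × €406 = €81.20. Traveler pays €81.20; OOP now €3558.40.
#3 (€2994): deductible met; 20% of €2994 = €598.80. Cost to traveler: €598.80. OOP to date €4157.20.
#4 (€2673): deductible already satisfied, so traveler's share is 20% × €2673 = €534.60. Adding that to €4157.20 gives €4691.80, past the €4400 cap; traveler pays only €4400 − €4157.20 = €242.80.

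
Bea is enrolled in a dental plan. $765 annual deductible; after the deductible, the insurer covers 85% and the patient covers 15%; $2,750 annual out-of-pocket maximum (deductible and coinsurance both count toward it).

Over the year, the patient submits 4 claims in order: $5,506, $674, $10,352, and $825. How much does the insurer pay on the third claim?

$9,179.25

#1 ($5,506): $765 finishes the deductible; $4,741 goes to coinsurance; 15% of $4,741 = $711.15. Cost to patient: $1,476.15. OOP to date $1,476.15. Plan pays $5,506 − $1,476.15 = $4,029.85.
#2 ($674): deductible met; 15% of $674 = $101.10. Patient pays $101.10; OOP now $1,577.25. Insurer: $674 − $101.10 = $572.90.
#3 ($10,352): deductible already satisfied, so patient's share is 15% × $10,352 = $1,552.80. Adding that to $1,577.25 gives $3,130.05, past the $2,750 cap; patient pays only $2,750 − $1,577.25 = $1,172.75. Insurer: $10,352 − $1,172.75 = $9,179.25.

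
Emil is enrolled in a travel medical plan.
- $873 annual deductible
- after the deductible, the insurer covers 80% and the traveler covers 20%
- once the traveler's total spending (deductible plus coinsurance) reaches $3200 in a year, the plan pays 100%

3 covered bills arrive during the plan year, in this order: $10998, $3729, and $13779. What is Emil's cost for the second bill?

$302

#1 ($10998): $873 to deductible, leaving $10125; coinsurance $10125 × 20% = $2025. Cost to traveler: $2898. OOP to date $2898.
#2 ($3729): deductible already satisfied, so traveler's share is 20% × $3729 = $745.80. Adding that to $2898 gives $3643.80, past the $3200 cap; traveler pays only $3200 − $2898 = $302.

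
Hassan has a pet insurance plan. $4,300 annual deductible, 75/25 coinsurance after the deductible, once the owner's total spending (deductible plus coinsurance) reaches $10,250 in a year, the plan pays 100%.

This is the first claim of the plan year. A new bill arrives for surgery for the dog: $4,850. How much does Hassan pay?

$4,437.50

Nothing has been paid toward the $4,300 deductible, so the first $4,300 of this charge is applied there.
The remaining $550 (= $4,850 − $4,300) moves to coinsurance.
25% of $550 = $137.50 falls to the owner.
So the owner owes $4,300 + $137.50 = $4,437.50 before any cap.
Year-to-date out-of-pocket becomes $0 + $4,437.50 = $4,437.50, still under the $10,250 maximum, so no cap applies.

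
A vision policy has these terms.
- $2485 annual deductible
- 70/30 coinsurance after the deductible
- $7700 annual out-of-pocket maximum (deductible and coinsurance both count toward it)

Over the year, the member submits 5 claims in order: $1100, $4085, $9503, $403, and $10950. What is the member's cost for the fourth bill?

Claim 1 — $1100: fully absorbed by the deductible. Member owes $1100 (running OOP $1100).
Claim 2 — $4085: $1385 to deductible, leaving $2700; coinsurance $2700 × 30% = $810. Member owes $2195 (running OOP $3295).
Claim 3 — $9503: deductible met; 30% of $9503 = $2850.90. Member owes $2850.90 (running OOP $6145.90).
Claim 4 — $403: deductible met; 30% of $403 = $120.90. Member pays $120.90; OOP now $6266.80.

$120.90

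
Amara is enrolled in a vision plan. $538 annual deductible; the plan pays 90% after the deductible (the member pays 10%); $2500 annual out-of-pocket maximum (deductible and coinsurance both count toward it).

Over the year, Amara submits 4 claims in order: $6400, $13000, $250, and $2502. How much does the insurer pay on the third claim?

$225

#1 ($6400): $538 to deductible, leaving $5862; member's 10% is $586.20. Member owes $1124.20 (running OOP $1124.20). Insurer: $6400 − $1124.20 = $5275.80.
#2 ($13000): 10% coinsurance on $13000 = $1300. Member owes $1300 (running OOP $2424.20). Plan pays $13000 − $1300 = $11700.
#3 ($250): deductible already satisfied, so member's share is 10% × $250 = $25. Member owes $25 (running OOP $2449.20). Plan pays $250 − $25 = $225.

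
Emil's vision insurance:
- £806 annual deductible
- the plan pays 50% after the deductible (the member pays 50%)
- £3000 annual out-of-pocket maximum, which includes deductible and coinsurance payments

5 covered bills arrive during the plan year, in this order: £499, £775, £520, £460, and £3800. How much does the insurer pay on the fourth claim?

£230

#1 (£499): all of it applies to the deductible. Member owes £499 (running OOP £499). Plan pays £499 − £499 = £0.
#2 (£775): £307 finishes the deductible; £468 goes to coinsurance; 50% of £468 = £234. Member owes £541 (running OOP £1040). Plan pays £775 − £541 = £234.
#3 (£520): deductible met; 50% of £520 = £260. Member owes £260 (running OOP £1300). Insurer: £520 − £260 = £260.
#4 (£460): deductible already satisfied, so member's share is 50% × £460 = £230. Member pays £230; OOP now £1530. Plan pays £460 − £230 = £230.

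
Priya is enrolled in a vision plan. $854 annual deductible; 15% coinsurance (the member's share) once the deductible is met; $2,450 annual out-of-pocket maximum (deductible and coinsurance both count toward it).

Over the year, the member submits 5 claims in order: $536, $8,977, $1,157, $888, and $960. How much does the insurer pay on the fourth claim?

$764.40

Bill 1, $536: all of it applies to the deductible. Member owes $536 (running OOP $536). Plan pays $536 − $536 = $0.
Bill 2, $8,977: $318 finishes the deductible; $8,659 goes to coinsurance; member's 15% is $1,298.85. Member owes $1,616.85 (running OOP $2,152.85). Insurer: $8,977 − $1,616.85 = $7,360.15.
Bill 3, $1,157: deductible already satisfied, so member's share is 15% × $1,157 = $173.55. Member owes $173.55 (running OOP $2,326.40). Plan pays $1,157 − $173.55 = $983.45.
Bill 4, $888: deductible met; 15% of $888 = $133.20. OOP would hit $2,459.60 > $2,450, so the cap limits the member to $2,450 − $2,326.40 = $123.60. Plan pays $888 − $123.60 = $764.40.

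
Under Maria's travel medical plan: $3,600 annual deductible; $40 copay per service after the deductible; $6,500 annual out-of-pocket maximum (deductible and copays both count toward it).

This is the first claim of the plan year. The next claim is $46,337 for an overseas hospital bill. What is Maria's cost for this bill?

$3,640

Deductible not yet touched, so the first $3,600 of the bill goes to the deductible.
That leaves $46,337 − $3,600 = $42,737 for the copay.
Copay on this service: $40.
That puts the traveler's cost at $3,600 + $40 = $3,640 before any cap.
Cumulative spending $0 + $3,640 = $3,640 stays under the $6,500 maximum.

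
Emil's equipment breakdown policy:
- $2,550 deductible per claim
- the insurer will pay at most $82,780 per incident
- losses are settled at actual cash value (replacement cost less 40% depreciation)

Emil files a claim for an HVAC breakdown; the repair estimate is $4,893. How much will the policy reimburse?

$385.80

Depreciate 40%: the covered value is $4,893 × 0.6 = $2,935.80.
Less the $2,550 deductible: $2,935.80 − $2,550 = $385.80.
$385.80 is within the $82,780 limit, so the insurer pays $385.80.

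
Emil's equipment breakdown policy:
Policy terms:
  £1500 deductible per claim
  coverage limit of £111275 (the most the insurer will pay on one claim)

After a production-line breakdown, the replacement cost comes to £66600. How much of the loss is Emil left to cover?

Subtract the deductible: £66600 − £1500 = £65100.
£65100 is within the £111275 limit, so the insurer pays £65100.
Business owner's share is the uncovered remainder: £66600 − £65100 = £1500.

£1500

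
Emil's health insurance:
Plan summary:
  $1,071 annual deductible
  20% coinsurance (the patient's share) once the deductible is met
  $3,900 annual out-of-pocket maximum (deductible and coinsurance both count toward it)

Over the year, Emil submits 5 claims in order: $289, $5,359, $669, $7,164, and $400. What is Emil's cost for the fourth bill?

#1 ($289): all of it applies to the deductible. Cost to patient: $289. OOP to date $289.
#2 ($5,359): $782 finishes the deductible; $4,577 goes to coinsurance; coinsurance $4,577 × 20% = $915.40. Patient pays $1,697.40; OOP now $1,986.40.
#3 ($669): 20% coinsurance on $669 = $133.80. Patient owes $133.80 (running OOP $2,120.20).
#4 ($7,164): deductible met; 20% of $7,164 = $1,432.80. Cost to patient: $1,432.80. OOP to date $3,553.

$1,432.80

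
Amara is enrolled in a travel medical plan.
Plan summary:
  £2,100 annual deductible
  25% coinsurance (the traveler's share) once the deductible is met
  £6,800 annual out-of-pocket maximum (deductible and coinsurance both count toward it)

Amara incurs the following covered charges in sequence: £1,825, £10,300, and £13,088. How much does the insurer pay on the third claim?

£10,894.25

Claim 1 — £1,825: fully absorbed by the deductible. Cost to traveler: £1,825. OOP to date £1,825. Plan pays £1,825 − £1,825 = £0.
Claim 2 — £10,300: deductible takes £275, £10,025 remains; traveler's 25% is £2,506.25. Traveler owes £2,781.25 (running OOP £4,606.25). Insurer: £10,300 − £2,781.25 = £7,518.75.
Claim 3 — £13,088: deductible met; 25% of £13,088 = £3,272. OOP would hit £7,878.25 > £6,800, so the cap limits the traveler to £6,800 − £4,606.25 = £2,193.75. Plan pays £13,088 − £2,193.75 = £10,894.25.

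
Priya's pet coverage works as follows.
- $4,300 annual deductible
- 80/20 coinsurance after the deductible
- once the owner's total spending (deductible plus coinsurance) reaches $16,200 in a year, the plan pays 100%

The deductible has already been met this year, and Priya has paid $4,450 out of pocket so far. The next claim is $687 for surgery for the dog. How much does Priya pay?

With the deductible met, the entire $687 is subject to coinsurance.
Owner's 20% share of $687 is $137.40.
Cumulative spending $4,450 + $137.40 = $4,587.40 stays under the $16,200 maximum.

$137.40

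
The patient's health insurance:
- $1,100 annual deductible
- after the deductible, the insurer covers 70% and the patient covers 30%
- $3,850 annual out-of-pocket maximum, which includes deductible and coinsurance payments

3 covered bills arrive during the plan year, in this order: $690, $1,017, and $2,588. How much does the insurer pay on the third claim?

Claim 1 ($690): entire amount goes to the deductible. Patient pays $690; OOP now $690. Insurer: $690 − $690 = $0.
Claim 2 ($1,017): $410 finishes the deductible; $607 goes to coinsurance; patient's 30% is $182.10. Patient owes $592.10 (running OOP $1,282.10). Insurer: $1,017 − $592.10 = $424.90.
Claim 3 ($2,588): deductible met; 30% of $2,588 = $776.40. Patient owes $776.40 (running OOP $2,058.50). Plan pays $2,588 − $776.40 = $1,811.60.

$1,811.60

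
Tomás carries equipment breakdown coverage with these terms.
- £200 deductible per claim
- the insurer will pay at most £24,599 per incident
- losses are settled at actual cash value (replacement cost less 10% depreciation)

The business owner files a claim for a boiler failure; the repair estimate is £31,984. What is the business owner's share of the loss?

At 10% depreciation, ACV = £31,984 − £3,198.40 = £28,785.60.
Subtract the deductible: £28,785.60 − £200 = £28,585.60.
The £24,599 per-incident cap binds; insurer pays £24,599.
Business owner's share is the uncovered remainder: £31,984 − £24,599 = £7,385.

£7,385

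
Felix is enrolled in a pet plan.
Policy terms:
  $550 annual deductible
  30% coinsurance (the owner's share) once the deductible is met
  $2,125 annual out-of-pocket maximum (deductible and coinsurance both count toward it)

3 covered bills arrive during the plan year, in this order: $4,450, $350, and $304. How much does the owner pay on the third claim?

$91.20

Claim 1 — $4,450: $550 to deductible, leaving $3,900; owner's 30% is $1,170. Owner owes $1,720 (running OOP $1,720).
Claim 2 — $350: deductible met; 30% of $350 = $105. Owner owes $105 (running OOP $1,825).
Claim 3 — $304: 30% coinsurance on $304 = $91.20. Cost to owner: $91.20. OOP to date $1,916.20.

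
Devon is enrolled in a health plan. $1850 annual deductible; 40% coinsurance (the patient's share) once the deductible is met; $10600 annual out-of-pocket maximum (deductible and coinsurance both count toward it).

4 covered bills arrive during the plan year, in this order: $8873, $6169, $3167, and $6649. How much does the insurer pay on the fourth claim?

Bill 1, $8873: $1850 to deductible, leaving $7023; 40% of $7023 = $2809.20. Cost to patient: $4659.20. OOP to date $4659.20. Plan pays $8873 − $4659.20 = $4213.80.
Bill 2, $6169: deductible already satisfied, so patient's share is 40% × $6169 = $2467.60. Patient owes $2467.60 (running OOP $7126.80). Plan pays $6169 − $2467.60 = $3701.40.
Bill 3, $3167: 40% coinsurance on $3167 = $1266.80. Patient pays $1266.80; OOP now $8393.60. Insurer: $3167 − $1266.80 = $1900.20.
Bill 4, $6649: 40% coinsurance on $6649 = $2659.60. OOP would hit $11053.20 > $10600, so the cap limits the patient to $10600 − $8393.60 = $2206.40. Plan pays $6649 − $2206.40 = $4442.60.

$4442.60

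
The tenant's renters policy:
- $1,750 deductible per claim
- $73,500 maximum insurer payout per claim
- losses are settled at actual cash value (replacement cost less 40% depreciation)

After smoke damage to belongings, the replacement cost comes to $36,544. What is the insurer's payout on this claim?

At 40% depreciation, ACV = $36,544 − $14,617.60 = $21,926.40.
After the deductible, $21,926.40 − $1,750 = $20,176.40 remains.
$20,176.40 ≤ $73,500, so the limit doesn't bind; insurer pays $20,176.40.

$20,176.40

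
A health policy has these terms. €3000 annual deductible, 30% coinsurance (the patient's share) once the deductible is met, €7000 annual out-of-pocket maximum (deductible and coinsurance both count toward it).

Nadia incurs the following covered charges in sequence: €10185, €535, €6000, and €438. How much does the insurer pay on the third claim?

Claim 1 (€10185): €3000 finishes the deductible; €7185 goes to coinsurance; patient's 30% is €2155.50. Patient pays €5155.50; OOP now €5155.50. Plan pays €10185 − €5155.50 = €5029.50.
Claim 2 (€535): 30% coinsurance on €535 = €160.50. Patient owes €160.50 (running OOP €5316). Plan pays €535 − €160.50 = €374.50.
Claim 3 (€6000): deductible met; 30% of €6000 = €1800. OOP would hit €7116 > €7000, so the cap limits the patient to €7000 − €5316 = €1684. Insurer: €6000 − €1684 = €4316.

€4316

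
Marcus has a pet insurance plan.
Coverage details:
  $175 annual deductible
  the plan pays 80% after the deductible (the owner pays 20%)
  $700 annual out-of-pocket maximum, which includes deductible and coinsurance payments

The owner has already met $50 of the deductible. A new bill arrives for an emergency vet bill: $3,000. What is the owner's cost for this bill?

$650

Remaining deductible: $175 − $50 = $125.
The remaining $2,875 (= $3,000 − $125) moves to coinsurance.
Owner's 20% share of $2,875 is $575.
Owner responsibility before any cap: $125 + $575 = $700.
Adding $700 to the $50 already spent would give $750, which exceeds the $700 cap; the owner pays just $700 − $50 = $650.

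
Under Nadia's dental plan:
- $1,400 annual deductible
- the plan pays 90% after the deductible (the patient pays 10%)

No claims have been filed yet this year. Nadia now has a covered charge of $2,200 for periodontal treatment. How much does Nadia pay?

The full $1,400 deductible is still open; $1,400 of this bill applies to it.
After the $1,400 deductible portion, $2,200 − $1,400 = $800 is subject to coinsurance.
10% of $800 = $80 falls to the patient.
Patient responsibility: $1,400 + $80 = $1,480.

$1,480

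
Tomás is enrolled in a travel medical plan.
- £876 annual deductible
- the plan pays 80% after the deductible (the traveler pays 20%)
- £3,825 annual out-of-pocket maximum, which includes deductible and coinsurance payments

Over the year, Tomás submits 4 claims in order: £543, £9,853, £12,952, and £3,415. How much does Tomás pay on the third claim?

£1,045

Bill 1, £543: entire amount goes to the deductible. Traveler pays £543; OOP now £543.
Bill 2, £9,853: £333 finishes the deductible; £9,520 goes to coinsurance; traveler's 20% is £1,904. Traveler owes £2,237 (running OOP £2,780).
Bill 3, £12,952: 20% coinsurance on £12,952 = £2,590.40. That would push OOP to £5,370.40, over the £3,825 cap, so traveler pays £3,825 − £2,780 = £1,045.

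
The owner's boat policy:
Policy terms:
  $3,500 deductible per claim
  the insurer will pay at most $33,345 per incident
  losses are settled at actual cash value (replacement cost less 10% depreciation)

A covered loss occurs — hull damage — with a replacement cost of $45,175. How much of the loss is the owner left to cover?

Actual cash value after 10% depreciation: $45,175 × 90% = $40,657.50.
After the deductible, $40,657.50 − $3,500 = $37,157.50 remains.
The $33,345 per-incident cap binds; insurer pays $33,345.
The owner bears the rest of the original loss: $45,175 − $33,345 = $11,830.

$11,830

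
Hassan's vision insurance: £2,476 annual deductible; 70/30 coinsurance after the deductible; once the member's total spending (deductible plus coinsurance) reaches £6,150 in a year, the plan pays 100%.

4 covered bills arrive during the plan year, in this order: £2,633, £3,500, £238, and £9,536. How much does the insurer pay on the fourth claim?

£7,030.50

Claim 1 (£2,633): £2,476 to deductible, leaving £157; 30% of £157 = £47.10. Cost to member: £2,523.10. OOP to date £2,523.10. Insurer: £2,633 − £2,523.10 = £109.90.
Claim 2 (£3,500): 30% coinsurance on £3,500 = £1,050. Cost to member: £1,050. OOP to date £3,573.10. Insurer: £3,500 − £1,050 = £2,450.
Claim 3 (£238): 30% coinsurance on £238 = £71.40. Member pays £71.40; OOP now £3,644.50. Plan pays £238 − £71.40 = £166.60.
Claim 4 (£9,536): 30% coinsurance on £9,536 = £2,860.80. That would push OOP to £6,505.30, over the £6,150 cap, so member pays £6,150 − £3,644.50 = £2,505.50. Plan pays £9,536 − £2,505.50 = £7,030.50.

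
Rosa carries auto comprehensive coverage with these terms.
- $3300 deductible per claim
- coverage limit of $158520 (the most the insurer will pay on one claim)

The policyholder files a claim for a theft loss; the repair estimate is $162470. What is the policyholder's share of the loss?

$3950

Less the $3300 deductible: $162470 − $3300 = $159170.
$159170 exceeds the $158520 limit, so the insurer pays the limit: $158520.
Out of pocket: $162470 − $158520 = $3950.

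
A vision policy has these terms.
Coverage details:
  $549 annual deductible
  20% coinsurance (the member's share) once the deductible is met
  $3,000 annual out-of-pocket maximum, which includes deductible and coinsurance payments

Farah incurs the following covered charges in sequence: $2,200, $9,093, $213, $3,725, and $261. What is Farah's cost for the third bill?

$42.60

Claim 1 — $2,200: deductible takes $549, $1,651 remains; member's 20% is $330.20. Member owes $879.20 (running OOP $879.20).
Claim 2 — $9,093: deductible already satisfied, so member's share is 20% × $9,093 = $1,818.60. Member pays $1,818.60; OOP now $2,697.80.
Claim 3 — $213: 20% coinsurance on $213 = $42.60. Member owes $42.60 (running OOP $2,740.40).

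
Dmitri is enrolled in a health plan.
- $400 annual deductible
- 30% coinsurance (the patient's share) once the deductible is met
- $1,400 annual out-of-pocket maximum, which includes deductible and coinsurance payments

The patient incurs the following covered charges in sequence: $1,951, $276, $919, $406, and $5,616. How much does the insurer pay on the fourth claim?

Bill 1, $1,951: $400 finishes the deductible; $1,551 goes to coinsurance; 30% of $1,551 = $465.30. Cost to patient: $865.30. OOP to date $865.30. Insurer: $1,951 − $865.30 = $1,085.70.
Bill 2, $276: deductible already satisfied, so patient's share is 30% × $276 = $82.80. Patient pays $82.80; OOP now $948.10. Plan pays $276 − $82.80 = $193.20.
Bill 3, $919: deductible met; 30% of $919 = $275.70. Patient pays $275.70; OOP now $1,223.80. Plan pays $919 − $275.70 = $643.30.
Bill 4, $406: deductible already satisfied, so patient's share is 30% × $406 = $121.80. Patient pays $121.80; OOP now $1,345.60. Insurer: $406 − $121.80 = $284.20.

$284.20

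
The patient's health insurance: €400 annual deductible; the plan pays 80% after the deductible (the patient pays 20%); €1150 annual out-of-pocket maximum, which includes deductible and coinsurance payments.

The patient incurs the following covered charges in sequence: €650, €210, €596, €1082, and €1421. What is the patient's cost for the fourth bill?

€216.40

Claim 1 — €650: €400 finishes the deductible; €250 goes to coinsurance; coinsurance €250 × 20% = €50. Cost to patient: €450. OOP to date €450.
Claim 2 — €210: deductible already satisfied, so patient's share is 20% × €210 = €42. Patient owes €42 (running OOP €492).
Claim 3 — €596: deductible met; 20% of €596 = €119.20. Cost to patient: €119.20. OOP to date €611.20.
Claim 4 — €1082: deductible already satisfied, so patient's share is 20% × €1082 = €216.40. Cost to patient: €216.40. OOP to date €827.60.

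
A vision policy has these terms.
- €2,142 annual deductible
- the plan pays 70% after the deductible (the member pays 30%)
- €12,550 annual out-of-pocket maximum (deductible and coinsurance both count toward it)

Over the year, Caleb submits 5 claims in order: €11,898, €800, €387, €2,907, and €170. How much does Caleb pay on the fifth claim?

Claim 1 (€11,898): €2,142 finishes the deductible; €9,756 goes to coinsurance; member's 30% is €2,926.80. Member pays €5,068.80; OOP now €5,068.80.
Claim 2 (€800): deductible already satisfied, so member's share is 30% × €800 = €240. Member owes €240 (running OOP €5,308.80).
Claim 3 (€387): deductible already satisfied, so member's share is 30% × €387 = €116.10. Member pays €116.10; OOP now €5,424.90.
Claim 4 (€2,907): 30% coinsurance on €2,907 = €872.10. Member owes €872.10 (running OOP €6,297).
Claim 5 (€170): deductible met; 30% of €170 = €51. Member pays €51; OOP now €6,348.

€51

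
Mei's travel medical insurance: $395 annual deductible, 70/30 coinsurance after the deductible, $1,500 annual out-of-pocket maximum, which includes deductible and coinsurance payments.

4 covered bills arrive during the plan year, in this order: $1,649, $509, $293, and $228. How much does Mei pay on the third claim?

$87.90

Claim 1 ($1,649): $395 finishes the deductible; $1,254 goes to coinsurance; coinsurance $1,254 × 30% = $376.20. Cost to traveler: $771.20. OOP to date $771.20.
Claim 2 ($509): deductible met; 30% of $509 = $152.70. Traveler owes $152.70 (running OOP $923.90).
Claim 3 ($293): 30% coinsurance on $293 = $87.90. Cost to traveler: $87.90. OOP to date $1,011.80.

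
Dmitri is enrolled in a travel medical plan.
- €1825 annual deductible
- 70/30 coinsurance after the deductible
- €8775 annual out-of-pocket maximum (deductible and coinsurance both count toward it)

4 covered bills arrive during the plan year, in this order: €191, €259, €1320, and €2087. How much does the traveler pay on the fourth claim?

€664.60

Claim 1 (€191): all of it applies to the deductible. Traveler owes €191 (running OOP €191).
Claim 2 (€259): all of it applies to the deductible. Cost to traveler: €259. OOP to date €450.
Claim 3 (€1320): all of it applies to the deductible. Cost to traveler: €1320. OOP to date €1770.
Claim 4 (€2087): €55 to deductible, leaving €2032; traveler's 30% is €609.60. Traveler owes €664.60 (running OOP €2434.60).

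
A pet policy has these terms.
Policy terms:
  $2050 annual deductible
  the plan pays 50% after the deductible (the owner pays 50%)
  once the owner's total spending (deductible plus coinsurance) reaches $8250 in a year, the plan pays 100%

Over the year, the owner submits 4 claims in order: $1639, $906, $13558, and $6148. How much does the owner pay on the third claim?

$5952.50

Bill 1, $1639: entire amount goes to the deductible. Owner pays $1639; OOP now $1639.
Bill 2, $906: $411 to deductible, leaving $495; owner's 50% is $247.50. Owner pays $658.50; OOP now $2297.50.
Bill 3, $13558: deductible already satisfied, so owner's share is 50% × $13558 = $6779. Adding that to $2297.50 gives $9076.50, past the $8250 cap; owner pays only $8250 − $2297.50 = $5952.50.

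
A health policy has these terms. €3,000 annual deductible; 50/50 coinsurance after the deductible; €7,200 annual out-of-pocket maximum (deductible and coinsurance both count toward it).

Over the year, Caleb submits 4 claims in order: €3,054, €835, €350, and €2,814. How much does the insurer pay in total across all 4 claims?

#1 (€3,054): €3,000 finishes the deductible; €54 goes to coinsurance; patient's 50% is €27. Patient pays €3,027; OOP now €3,027. Plan pays €3,054 − €3,027 = €27.
#2 (€835): deductible met; 50% of €835 = €417.50. Patient owes €417.50 (running OOP €3,444.50). Insurer: €835 − €417.50 = €417.50.
#3 (€350): 50% coinsurance on €350 = €175. Patient owes €175 (running OOP €3,619.50). Plan pays €350 − €175 = €175.
#4 (€2,814): deductible already satisfied, so patient's share is 50% × €2,814 = €1,407. Patient owes €1,407 (running OOP €5,026.50). Insurer: €2,814 − €1,407 = €1,407.
Insurer total = bills − patient's total = €7,053 − €5,026.50 = €2,026.50.

€2,026.50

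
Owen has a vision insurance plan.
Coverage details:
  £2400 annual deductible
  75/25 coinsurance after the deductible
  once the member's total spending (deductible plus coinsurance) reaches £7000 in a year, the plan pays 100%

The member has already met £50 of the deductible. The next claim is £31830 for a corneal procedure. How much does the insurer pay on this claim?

£24880

£50 of the £2400 deductible is already met, leaving £2350.
The remaining £29480 (= £31830 − £2350) moves to coinsurance.
Member's 25% share of £29480 is £7370.
So the member owes £2350 + £7370 = £9720 before any cap.
Adding £9720 to the £50 already spent would give £9770, which exceeds the £7000 cap; the member pays just £7000 − £50 = £6950.
The plan picks up £31830 − £6950 = £24880.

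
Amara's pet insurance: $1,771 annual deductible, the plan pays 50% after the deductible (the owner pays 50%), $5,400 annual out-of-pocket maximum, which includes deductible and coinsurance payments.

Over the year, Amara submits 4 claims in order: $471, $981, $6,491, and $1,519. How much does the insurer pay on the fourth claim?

$976

Claim 1 — $471: entire amount goes to the deductible. Owner pays $471; OOP now $471. Plan pays $471 − $471 = $0.
Claim 2 — $981: fully absorbed by the deductible. Cost to owner: $981. OOP to date $1,452. Insurer: $981 − $981 = $0.
Claim 3 — $6,491: deductible takes $319, $6,172 remains; 50% of $6,172 = $3,086. Owner pays $3,405; OOP now $4,857. Insurer: $6,491 − $3,405 = $3,086.
Claim 4 — $1,519: deductible already satisfied, so owner's share is 50% × $1,519 = $759.50. That would push OOP to $5,616.50, over the $5,400 cap, so owner pays $5,400 − $4,857 = $543. Plan pays $1,519 − $543 = $976.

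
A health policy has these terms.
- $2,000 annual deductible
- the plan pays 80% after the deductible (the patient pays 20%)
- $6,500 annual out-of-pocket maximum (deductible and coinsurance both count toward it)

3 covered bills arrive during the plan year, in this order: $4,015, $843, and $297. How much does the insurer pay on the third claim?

Claim 1 — $4,015: $2,000 finishes the deductible; $2,015 goes to coinsurance; patient's 20% is $403. Patient owes $2,403 (running OOP $2,403). Insurer: $4,015 − $2,403 = $1,612.
Claim 2 — $843: deductible met; 20% of $843 = $168.60. Patient pays $168.60; OOP now $2,571.60. Plan pays $843 − $168.60 = $674.40.
Claim 3 — $297: 20% coinsurance on $297 = $59.40. Patient pays $59.40; OOP now $2,631. Insurer: $297 − $59.40 = $237.60.

$237.60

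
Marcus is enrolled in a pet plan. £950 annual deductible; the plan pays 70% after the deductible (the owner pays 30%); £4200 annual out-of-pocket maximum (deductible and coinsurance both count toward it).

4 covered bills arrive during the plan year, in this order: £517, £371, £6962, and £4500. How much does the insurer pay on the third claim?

£4830

Bill 1, £517: all of it applies to the deductible. Owner owes £517 (running OOP £517). Plan pays £517 − £517 = £0.
Bill 2, £371: entire amount goes to the deductible. Owner pays £371; OOP now £888. Insurer: £371 − £371 = £0.
Bill 3, £6962: £62 finishes the deductible; £6900 goes to coinsurance; owner's 30% is £2070. Owner owes £2132 (running OOP £3020). Insurer: £6962 − £2132 = £4830.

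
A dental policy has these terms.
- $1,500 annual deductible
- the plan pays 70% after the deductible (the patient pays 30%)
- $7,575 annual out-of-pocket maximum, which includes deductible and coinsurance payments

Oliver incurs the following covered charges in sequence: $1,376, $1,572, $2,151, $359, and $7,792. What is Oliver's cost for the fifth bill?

Bill 1, $1,376: all of it applies to the deductible. Cost to patient: $1,376. OOP to date $1,376.
Bill 2, $1,572: deductible takes $124, $1,448 remains; patient's 30% is $434.40. Patient owes $558.40 (running OOP $1,934.40).
Bill 3, $2,151: 30% coinsurance on $2,151 = $645.30. Patient owes $645.30 (running OOP $2,579.70).
Bill 4, $359: deductible already satisfied, so patient's share is 30% × $359 = $107.70. Patient pays $107.70; OOP now $2,687.40.
Bill 5, $7,792: deductible already satisfied, so patient's share is 30% × $7,792 = $2,337.60. Patient owes $2,337.60 (running OOP $5,025).

$2,337.60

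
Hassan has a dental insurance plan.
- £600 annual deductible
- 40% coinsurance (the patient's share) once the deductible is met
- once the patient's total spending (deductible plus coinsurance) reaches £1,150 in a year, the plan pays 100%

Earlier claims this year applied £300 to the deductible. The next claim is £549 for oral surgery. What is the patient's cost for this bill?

£399.60

Remaining deductible: £600 − £300 = £300.
The remaining £249 (= £549 − £300) moves to coinsurance.
Coinsurance: £249 × 40% = £99.60.
That puts the patient's cost at £300 + £99.60 = £399.60 before any cap.
Year-to-date out-of-pocket becomes £300 + £399.60 = £699.60, still under the £1,150 maximum, so no cap applies.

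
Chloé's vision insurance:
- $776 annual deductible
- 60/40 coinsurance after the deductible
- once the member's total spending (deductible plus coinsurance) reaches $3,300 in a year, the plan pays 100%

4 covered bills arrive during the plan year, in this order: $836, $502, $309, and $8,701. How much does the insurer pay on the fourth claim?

$6,525.40

#1 ($836): deductible takes $776, $60 remains; 40% of $60 = $24. Member pays $800; OOP now $800. Insurer: $836 − $800 = $36.
#2 ($502): deductible already satisfied, so member's share is 40% × $502 = $200.80. Member owes $200.80 (running OOP $1,000.80). Insurer: $502 − $200.80 = $301.20.
#3 ($309): deductible met; 40% of $309 = $123.60. Member pays $123.60; OOP now $1,124.40. Insurer: $309 − $123.60 = $185.40.
#4 ($8,701): deductible already satisfied, so member's share is 40% × $8,701 = $3,480.40. That would push OOP to $4,604.80, over the $3,300 cap, so member pays $3,300 − $1,124.40 = $2,175.60. Insurer: $8,701 − $2,175.60 = $6,525.40.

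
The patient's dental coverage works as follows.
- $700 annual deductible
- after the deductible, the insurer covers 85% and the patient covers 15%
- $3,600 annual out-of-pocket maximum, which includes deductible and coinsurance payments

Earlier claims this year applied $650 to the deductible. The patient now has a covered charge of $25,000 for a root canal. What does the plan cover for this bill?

Remaining deductible: $700 − $650 = $50.
The remaining $24,950 (= $25,000 − $50) moves to coinsurance.
Patient's 15% share of $24,950 is $3,742.50.
So the patient owes $50 + $3,742.50 = $3,792.50 before any cap.
Adding $3,792.50 to the $650 already spent would give $4,442.50, which exceeds the $3,600 cap; the patient pays just $3,600 − $650 = $2,950.
Insurer pays the balance: $25,000 − $2,950 = $22,050.

$22,050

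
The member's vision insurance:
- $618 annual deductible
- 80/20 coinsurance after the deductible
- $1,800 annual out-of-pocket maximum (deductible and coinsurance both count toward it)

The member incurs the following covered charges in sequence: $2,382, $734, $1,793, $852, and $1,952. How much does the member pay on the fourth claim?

Bill 1, $2,382: $618 to deductible, leaving $1,764; coinsurance $1,764 × 20% = $352.80. Member owes $970.80 (running OOP $970.80).
Bill 2, $734: deductible already satisfied, so member's share is 20% × $734 = $146.80. Cost to member: $146.80. OOP to date $1,117.60.
Bill 3, $1,793: 20% coinsurance on $1,793 = $358.60. Member owes $358.60 (running OOP $1,476.20).
Bill 4, $852: deductible met; 20% of $852 = $170.40. Cost to member: $170.40. OOP to date $1,646.60.

$170.40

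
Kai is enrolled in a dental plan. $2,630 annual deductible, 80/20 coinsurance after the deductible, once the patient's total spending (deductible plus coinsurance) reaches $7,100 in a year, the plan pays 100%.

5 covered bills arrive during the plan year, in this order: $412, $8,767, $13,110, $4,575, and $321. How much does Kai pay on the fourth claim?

Claim 1 ($412): all of it applies to the deductible. Patient pays $412; OOP now $412.
Claim 2 ($8,767): $2,218 to deductible, leaving $6,549; patient's 20% is $1,309.80. Patient pays $3,527.80; OOP now $3,939.80.
Claim 3 ($13,110): deductible already satisfied, so patient's share is 20% × $13,110 = $2,622. Cost to patient: $2,622. OOP to date $6,561.80.
Claim 4 ($4,575): deductible met; 20% of $4,575 = $915. Adding that to $6,561.80 gives $7,476.80, past the $7,100 cap; patient pays only $7,100 − $6,561.80 = $538.20.

$538.20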